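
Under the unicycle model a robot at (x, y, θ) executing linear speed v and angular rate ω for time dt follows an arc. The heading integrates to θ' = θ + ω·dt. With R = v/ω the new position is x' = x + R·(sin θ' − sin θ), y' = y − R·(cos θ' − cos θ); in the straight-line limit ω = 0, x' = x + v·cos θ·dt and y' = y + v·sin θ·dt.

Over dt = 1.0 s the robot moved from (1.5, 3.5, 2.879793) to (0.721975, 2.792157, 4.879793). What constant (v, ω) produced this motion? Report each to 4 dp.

Δθ = 4.879793 − 2.879793 = 2.000000
ω = Δθ/dt = 2.000000/1.0 = 2.0000
R = Δx/(sin θ' − sin θ) = 0.6250
v = R·ω = 0.6250·2.0000 = 1.2500

v = 1.2500, ω = 2.0000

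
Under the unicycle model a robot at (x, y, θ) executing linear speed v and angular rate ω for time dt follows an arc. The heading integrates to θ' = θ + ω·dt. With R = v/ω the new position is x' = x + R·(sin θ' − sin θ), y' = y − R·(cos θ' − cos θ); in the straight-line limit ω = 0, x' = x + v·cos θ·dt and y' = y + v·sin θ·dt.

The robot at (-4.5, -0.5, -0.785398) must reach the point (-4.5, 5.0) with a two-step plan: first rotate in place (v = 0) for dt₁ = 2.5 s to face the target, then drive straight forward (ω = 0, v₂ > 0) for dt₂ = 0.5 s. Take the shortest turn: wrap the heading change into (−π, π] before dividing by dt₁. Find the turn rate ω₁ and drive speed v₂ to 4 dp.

heading to target = atan2(5−-0.5, -4.5−-4.5) = 1.5708
Δθ = wrap(1.5708 − -0.7854) = 2.3562; ω₁ = Δθ/dt₁ = 0.9425
distance = √((-4.5−-4.5)² + (5−-0.5)²) = 5.5000; v₂ = distance/dt₂ = 11.0000

ω₁ = 0.9425, v₂ = 11.0000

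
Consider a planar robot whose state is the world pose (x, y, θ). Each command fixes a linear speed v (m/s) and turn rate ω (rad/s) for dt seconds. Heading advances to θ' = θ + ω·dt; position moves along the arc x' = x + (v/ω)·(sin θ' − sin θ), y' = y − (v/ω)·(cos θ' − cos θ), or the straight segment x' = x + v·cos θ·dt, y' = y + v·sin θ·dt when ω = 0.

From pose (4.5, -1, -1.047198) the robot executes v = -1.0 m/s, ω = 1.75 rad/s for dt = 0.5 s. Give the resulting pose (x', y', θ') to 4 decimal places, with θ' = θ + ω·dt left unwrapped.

θ' = -1.0472 + 1.75·0.5 = -0.1722
R = v/ω = -1.0/1.75 = -0.5714
x' = 4.5 + -0.5714·(sin -0.1722 − sin -1.0472) = 4.1030
y' = -1 − -0.5714·(cos -0.1722 − cos -1.0472) = -0.7227

(4.1030, -0.7227, -0.1722)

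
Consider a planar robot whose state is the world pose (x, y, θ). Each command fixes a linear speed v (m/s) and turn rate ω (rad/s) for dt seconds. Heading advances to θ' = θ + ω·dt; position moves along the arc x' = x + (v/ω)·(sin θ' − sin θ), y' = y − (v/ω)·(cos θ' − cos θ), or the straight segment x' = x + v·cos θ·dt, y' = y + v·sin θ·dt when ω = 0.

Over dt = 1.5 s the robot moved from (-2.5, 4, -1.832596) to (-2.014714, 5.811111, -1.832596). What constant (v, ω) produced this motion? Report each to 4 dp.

v = -1.2500, ω = 0.0000

Δθ = -1.832596 − -1.832596 = 0.000000
ω = Δθ/dt = 0.000000/1.5 = 0.0000
ω = 0 → v = (Δx·cos θ + Δy·sin θ)/dt = -1.2500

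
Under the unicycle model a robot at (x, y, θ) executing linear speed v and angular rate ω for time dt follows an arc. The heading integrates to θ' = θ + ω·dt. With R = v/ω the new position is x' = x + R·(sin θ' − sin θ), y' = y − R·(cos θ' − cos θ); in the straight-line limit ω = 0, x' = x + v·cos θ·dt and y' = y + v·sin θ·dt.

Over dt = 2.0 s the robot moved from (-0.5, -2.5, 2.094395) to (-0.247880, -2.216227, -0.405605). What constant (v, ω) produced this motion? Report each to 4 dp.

Δθ = -0.405605 − 2.094395 = -2.500000
ω = Δθ/dt = -2.500000/2.0 = -1.2500
R = −Δy/(cos θ' − cos θ) = -0.2000
v = R·ω = -0.2000·-1.2500 = 0.2500

v = 0.2500, ω = -1.2500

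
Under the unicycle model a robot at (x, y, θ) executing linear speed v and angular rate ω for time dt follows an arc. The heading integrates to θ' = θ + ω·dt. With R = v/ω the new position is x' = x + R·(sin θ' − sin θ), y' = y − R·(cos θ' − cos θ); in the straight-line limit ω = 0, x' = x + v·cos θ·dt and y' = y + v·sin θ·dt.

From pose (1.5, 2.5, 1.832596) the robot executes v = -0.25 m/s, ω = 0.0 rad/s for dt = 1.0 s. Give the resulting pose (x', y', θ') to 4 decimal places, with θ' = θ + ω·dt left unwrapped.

(1.5647, 2.2585, 1.8326)

θ' = 1.8326 + 0.0·1.0 = 1.8326
ω = 0 → straight: x' = 1.5 + -0.25·cos(1.8326)·1.0 = 1.5647
y' = 2.5 + -0.25·sin(1.8326)·1.0 = 2.2585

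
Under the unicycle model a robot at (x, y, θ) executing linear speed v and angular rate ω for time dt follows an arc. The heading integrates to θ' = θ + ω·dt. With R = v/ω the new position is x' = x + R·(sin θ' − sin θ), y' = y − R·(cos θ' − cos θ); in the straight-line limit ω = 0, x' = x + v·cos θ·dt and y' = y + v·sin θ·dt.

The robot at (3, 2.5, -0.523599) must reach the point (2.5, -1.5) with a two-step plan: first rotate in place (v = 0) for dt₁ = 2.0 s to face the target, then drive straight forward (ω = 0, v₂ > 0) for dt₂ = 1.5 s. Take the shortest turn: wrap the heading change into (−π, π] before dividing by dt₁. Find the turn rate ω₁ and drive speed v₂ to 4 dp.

ω₁ = -0.5858, v₂ = 2.6874

heading to target = atan2(-1.5−2.5, 2.5−3) = -1.6952
Δθ = wrap(-1.6952 − -0.5236) = -1.1716; ω₁ = Δθ/dt₁ = -0.5858
distance = √((2.5−3)² + (-1.5−2.5)²) = 4.0311; v₂ = distance/dt₂ = 2.6874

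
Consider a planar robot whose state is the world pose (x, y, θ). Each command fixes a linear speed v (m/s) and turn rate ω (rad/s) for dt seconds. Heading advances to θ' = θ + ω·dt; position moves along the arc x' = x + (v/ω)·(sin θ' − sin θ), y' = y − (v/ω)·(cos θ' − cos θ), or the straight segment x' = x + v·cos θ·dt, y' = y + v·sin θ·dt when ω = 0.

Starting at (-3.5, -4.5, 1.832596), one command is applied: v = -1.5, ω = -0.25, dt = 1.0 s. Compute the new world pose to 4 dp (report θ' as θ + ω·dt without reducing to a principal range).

(-3.2960, -5.9821, 1.5826)

θ' = 1.8326 + -0.25·1.0 = 1.5826
R = v/ω = -1.5/-0.25 = 6.0000
x' = -3.5 + 6.0000·(sin 1.5826 − sin 1.8326) = -3.2960
y' = -4.5 − 6.0000·(cos 1.5826 − cos 1.8326) = -5.9821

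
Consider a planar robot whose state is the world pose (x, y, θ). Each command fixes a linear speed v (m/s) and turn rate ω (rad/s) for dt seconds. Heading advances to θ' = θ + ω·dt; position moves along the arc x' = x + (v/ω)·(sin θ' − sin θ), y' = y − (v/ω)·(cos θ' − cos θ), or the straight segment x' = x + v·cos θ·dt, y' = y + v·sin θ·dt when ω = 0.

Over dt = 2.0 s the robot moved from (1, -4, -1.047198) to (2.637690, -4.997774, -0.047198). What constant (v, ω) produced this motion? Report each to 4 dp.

v = 1.0000, ω = 0.5000

Δθ = -0.047198 − -1.047198 = 1.000000
ω = Δθ/dt = 1.000000/2.0 = 0.5000
R = Δx/(sin θ' − sin θ) = 2.0000
v = R·ω = 2.0000·0.5000 = 1.0000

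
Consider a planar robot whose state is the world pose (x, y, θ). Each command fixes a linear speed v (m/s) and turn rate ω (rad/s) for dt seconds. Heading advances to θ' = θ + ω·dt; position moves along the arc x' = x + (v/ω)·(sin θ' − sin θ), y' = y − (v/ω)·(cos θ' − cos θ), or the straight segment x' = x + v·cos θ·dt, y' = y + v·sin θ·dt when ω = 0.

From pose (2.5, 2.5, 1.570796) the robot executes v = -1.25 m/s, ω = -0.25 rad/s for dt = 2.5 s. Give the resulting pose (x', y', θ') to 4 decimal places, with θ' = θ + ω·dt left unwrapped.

θ' = 1.5708 + -0.25·2.5 = 0.9458
R = v/ω = -1.25/-0.25 = 5.0000
x' = 2.5 + 5.0000·(sin 0.9458 − sin 1.5708) = 1.5548
y' = 2.5 − 5.0000·(cos 0.9458 − cos 1.5708) = -0.4255

(1.5548, -0.4255, 0.9458)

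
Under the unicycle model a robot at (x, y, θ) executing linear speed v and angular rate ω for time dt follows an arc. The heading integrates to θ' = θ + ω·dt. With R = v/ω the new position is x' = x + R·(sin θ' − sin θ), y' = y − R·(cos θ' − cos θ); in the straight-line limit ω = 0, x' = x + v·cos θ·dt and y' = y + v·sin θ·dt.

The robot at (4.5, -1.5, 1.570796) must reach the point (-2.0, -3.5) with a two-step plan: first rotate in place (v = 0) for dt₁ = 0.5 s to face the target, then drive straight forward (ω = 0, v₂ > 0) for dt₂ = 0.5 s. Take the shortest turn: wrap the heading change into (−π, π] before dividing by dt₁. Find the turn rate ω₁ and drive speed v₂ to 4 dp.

ω₁ = 3.7386, v₂ = 13.6015

heading to target = atan2(-3.5−-1.5, -2−4.5) = -2.8431
Δθ = wrap(-2.8431 − 1.5708) = 1.8693; ω₁ = Δθ/dt₁ = 3.7386
distance = √((-2−4.5)² + (-3.5−-1.5)²) = 6.8007; v₂ = distance/dt₂ = 13.6015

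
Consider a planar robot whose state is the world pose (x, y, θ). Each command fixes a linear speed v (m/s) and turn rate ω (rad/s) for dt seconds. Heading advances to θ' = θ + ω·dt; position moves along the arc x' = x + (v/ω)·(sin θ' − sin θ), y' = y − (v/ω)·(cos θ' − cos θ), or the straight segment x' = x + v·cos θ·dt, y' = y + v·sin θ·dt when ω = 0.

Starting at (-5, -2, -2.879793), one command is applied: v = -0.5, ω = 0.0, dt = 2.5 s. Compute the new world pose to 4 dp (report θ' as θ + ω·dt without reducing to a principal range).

(-3.7926, -1.6765, -2.8798)

θ' = -2.8798 + 0.0·2.5 = -2.8798
ω = 0 → straight: x' = -5 + -0.5·cos(-2.8798)·2.5 = -3.7926
y' = -2 + -0.5·sin(-2.8798)·2.5 = -1.6765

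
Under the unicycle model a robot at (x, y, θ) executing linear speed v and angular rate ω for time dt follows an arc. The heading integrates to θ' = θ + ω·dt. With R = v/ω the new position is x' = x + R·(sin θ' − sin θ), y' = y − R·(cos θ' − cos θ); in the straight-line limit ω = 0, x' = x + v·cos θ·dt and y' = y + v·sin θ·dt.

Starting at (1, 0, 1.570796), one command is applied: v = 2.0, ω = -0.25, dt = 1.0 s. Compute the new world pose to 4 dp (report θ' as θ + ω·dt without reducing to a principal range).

(1.2487, 1.9792, 1.3208)

θ' = 1.5708 + -0.25·1.0 = 1.3208
R = v/ω = 2.0/-0.25 = -8.0000
x' = 1 + -8.0000·(sin 1.3208 − sin 1.5708) = 1.2487
y' = 0 − -8.0000·(cos 1.3208 − cos 1.5708) = 1.9792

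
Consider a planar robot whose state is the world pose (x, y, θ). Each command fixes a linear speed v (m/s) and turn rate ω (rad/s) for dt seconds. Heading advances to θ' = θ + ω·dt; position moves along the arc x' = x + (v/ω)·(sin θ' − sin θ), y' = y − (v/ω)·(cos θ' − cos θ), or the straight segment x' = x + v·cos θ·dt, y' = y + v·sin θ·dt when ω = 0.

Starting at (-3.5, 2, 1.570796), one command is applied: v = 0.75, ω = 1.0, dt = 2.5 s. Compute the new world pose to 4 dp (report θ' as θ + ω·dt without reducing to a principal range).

(-4.8509, 2.4489, 4.0708)

θ' = 1.5708 + 1.0·2.5 = 4.0708
R = v/ω = 0.75/1.0 = 0.7500
x' = -3.5 + 0.7500·(sin 4.0708 − sin 1.5708) = -4.8509
y' = 2 − 0.7500·(cos 4.0708 − cos 1.5708) = 2.4489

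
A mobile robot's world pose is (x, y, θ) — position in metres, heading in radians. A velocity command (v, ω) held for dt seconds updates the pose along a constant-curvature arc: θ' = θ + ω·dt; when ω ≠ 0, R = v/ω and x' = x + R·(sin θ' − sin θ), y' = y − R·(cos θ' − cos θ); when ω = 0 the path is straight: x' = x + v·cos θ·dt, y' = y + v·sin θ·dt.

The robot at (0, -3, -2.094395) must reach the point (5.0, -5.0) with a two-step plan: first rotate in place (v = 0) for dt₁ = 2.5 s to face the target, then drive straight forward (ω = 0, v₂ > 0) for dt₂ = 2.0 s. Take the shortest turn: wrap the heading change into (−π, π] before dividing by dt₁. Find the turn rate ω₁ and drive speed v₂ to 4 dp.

ω₁ = 0.6856, v₂ = 2.6926

heading to target = atan2(-5−-3, 5−0) = -0.3805
Δθ = wrap(-0.3805 − -2.0944) = 1.7139; ω₁ = Δθ/dt₁ = 0.6856
distance = √((5−0)² + (-5−-3)²) = 5.3852; v₂ = distance/dt₂ = 2.6926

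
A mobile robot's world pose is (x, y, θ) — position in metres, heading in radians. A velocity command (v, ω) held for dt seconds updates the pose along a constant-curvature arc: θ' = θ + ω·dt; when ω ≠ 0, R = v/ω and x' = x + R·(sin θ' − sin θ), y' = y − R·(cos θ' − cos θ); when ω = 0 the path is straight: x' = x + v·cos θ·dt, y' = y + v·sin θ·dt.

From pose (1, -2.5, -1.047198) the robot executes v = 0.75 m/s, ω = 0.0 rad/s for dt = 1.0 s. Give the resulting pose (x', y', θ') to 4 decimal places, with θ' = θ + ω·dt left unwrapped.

θ' = -1.0472 + 0.0·1.0 = -1.0472
ω = 0 → straight: x' = 1 + 0.75·cos(-1.0472)·1.0 = 1.3750
y' = -2.5 + 0.75·sin(-1.0472)·1.0 = -3.1495

(1.3750, -3.1495, -1.0472)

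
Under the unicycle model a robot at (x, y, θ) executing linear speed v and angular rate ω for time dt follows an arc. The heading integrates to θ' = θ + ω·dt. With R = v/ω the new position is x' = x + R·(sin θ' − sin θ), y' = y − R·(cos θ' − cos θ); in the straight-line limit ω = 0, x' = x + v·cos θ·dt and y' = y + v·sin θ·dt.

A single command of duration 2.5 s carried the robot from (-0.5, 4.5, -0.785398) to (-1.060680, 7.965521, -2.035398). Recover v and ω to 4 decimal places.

v = -1.5000, ω = -0.5000

Δθ = -2.035398 − -0.785398 = -1.250000
ω = Δθ/dt = -1.250000/2.5 = -0.5000
R = −Δy/(cos θ' − cos θ) = 3.0000
v = R·ω = 3.0000·-0.5000 = -1.5000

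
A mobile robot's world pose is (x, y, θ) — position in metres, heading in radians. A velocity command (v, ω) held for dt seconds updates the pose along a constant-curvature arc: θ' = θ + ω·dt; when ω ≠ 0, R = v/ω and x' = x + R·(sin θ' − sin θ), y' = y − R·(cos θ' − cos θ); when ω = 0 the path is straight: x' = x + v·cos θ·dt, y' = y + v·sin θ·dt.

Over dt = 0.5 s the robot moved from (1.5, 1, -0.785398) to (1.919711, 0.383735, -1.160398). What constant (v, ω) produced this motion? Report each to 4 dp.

v = 1.5000, ω = -0.7500

Δθ = -1.160398 − -0.785398 = -0.375000
ω = Δθ/dt = -0.375000/0.5 = -0.7500
R = −Δy/(cos θ' − cos θ) = -2.0000
v = R·ω = -2.0000·-0.7500 = 1.5000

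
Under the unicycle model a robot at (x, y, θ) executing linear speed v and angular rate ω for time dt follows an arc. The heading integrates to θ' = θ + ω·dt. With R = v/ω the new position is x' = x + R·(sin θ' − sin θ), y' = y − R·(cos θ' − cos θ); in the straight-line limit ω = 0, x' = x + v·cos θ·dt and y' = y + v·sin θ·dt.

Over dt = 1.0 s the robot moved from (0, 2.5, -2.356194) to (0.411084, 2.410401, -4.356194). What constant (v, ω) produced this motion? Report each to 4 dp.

Δθ = -4.356194 − -2.356194 = -2.000000
ω = Δθ/dt = -2.000000/1.0 = -2.0000
R = Δx/(sin θ' − sin θ) = 0.2500
v = R·ω = 0.2500·-2.0000 = -0.5000

v = -0.5000, ω = -2.0000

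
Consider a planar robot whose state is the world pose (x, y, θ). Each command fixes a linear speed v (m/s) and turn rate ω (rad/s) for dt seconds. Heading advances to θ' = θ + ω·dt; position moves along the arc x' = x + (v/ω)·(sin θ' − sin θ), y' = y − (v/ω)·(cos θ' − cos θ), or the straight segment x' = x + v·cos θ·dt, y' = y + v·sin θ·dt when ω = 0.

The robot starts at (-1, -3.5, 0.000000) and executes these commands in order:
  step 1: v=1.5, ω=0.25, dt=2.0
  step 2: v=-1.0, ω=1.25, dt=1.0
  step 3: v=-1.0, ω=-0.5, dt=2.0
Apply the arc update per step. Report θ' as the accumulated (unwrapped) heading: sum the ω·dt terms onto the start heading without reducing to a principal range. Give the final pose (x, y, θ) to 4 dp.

step 1: θ'=0.5000 (R=6.0000) → pose (1.8766, -2.7655, 0.5000)
step 2: θ'=1.7500 (R=-0.8000) → pose (1.4729, -3.6102, 1.7500)
step 3: θ'=0.7500 (R=2.0000) → pose (0.8682, -5.4300, 0.7500)

(0.8682, -5.4300, 0.7500)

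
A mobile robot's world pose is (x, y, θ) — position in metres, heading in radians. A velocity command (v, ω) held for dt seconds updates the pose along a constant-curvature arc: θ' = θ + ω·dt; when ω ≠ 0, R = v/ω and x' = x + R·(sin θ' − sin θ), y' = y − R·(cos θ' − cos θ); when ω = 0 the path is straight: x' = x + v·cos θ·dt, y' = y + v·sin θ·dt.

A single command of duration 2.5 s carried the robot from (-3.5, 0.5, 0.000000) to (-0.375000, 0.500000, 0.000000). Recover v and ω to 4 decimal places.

Δθ = 0.000000 − 0.000000 = 0.000000
ω = Δθ/dt = 0.000000/2.5 = 0.0000
ω = 0 → v = (Δx·cos θ + Δy·sin θ)/dt = 1.2500

v = 1.2500, ω = 0.0000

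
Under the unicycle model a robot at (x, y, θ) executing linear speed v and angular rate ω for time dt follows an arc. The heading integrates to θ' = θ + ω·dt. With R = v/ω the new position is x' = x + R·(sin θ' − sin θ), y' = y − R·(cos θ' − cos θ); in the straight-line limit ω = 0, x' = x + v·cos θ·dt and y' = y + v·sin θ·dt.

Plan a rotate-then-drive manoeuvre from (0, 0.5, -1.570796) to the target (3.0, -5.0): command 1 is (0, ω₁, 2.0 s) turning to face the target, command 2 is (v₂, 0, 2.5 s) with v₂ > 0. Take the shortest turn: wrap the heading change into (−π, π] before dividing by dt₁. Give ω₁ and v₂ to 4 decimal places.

heading to target = atan2(-5−0.5, 3−0) = -1.0714
Δθ = wrap(-1.0714 − -1.5708) = 0.4993; ω₁ = Δθ/dt₁ = 0.2497
distance = √((3−0)² + (-5−0.5)²) = 6.2650; v₂ = distance/dt₂ = 2.5060

ω₁ = 0.2497, v₂ = 2.5060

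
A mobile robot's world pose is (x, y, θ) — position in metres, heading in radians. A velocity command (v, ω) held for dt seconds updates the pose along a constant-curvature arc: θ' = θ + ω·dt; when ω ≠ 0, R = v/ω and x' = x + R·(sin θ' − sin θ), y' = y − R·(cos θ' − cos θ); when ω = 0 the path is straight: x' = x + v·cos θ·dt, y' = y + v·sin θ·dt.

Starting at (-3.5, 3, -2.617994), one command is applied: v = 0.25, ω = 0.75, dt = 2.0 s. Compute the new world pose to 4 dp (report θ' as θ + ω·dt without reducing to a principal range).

(-3.6331, 2.5655, -1.1180)

θ' = -2.6180 + 0.75·2.0 = -1.1180
R = v/ω = 0.25/0.75 = 0.3333
x' = -3.5 + 0.3333·(sin -1.1180 − sin -2.6180) = -3.6331
y' = 3 − 0.3333·(cos -1.1180 − cos -2.6180) = 2.5655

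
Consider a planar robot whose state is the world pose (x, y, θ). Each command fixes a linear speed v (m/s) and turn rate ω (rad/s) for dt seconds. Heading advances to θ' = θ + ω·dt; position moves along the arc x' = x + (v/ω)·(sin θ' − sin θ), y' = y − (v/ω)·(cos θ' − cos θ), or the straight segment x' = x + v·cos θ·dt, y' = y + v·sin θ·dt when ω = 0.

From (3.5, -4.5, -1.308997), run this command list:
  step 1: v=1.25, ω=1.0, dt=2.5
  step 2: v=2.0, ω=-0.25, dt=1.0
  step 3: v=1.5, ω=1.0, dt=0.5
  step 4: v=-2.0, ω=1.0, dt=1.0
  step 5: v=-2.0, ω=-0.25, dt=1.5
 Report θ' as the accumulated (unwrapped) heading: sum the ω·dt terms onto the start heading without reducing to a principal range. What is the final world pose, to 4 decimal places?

step 1: θ'=1.1910 (R=1.2500) → pose (5.8683, -4.6399, 1.1910)
step 2: θ'=0.9410 (R=-8.0000) → pose (6.8331, -2.8939, 0.9410)
step 3: θ'=1.4410 (R=1.5000) → pose (7.1082, -2.2046, 1.4410)
step 4: θ'=2.4410 (R=-2.0000) → pose (7.8021, -3.9924, 2.4410)
step 5: θ'=2.0660 (R=8.0000) → pose (9.6837, -6.3063, 2.0660)

(9.6837, -6.3063, 2.0660)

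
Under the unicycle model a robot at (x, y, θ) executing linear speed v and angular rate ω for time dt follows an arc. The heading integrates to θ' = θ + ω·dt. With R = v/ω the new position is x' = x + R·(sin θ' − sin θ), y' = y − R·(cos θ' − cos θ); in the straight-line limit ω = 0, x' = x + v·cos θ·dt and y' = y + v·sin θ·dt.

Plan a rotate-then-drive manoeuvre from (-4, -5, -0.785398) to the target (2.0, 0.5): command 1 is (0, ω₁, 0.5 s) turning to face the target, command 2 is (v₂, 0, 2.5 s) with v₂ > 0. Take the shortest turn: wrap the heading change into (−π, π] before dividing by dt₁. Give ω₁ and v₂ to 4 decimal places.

heading to target = atan2(0.5−-5, 2−-4) = 0.7419
Δθ = wrap(0.7419 − -0.7854) = 1.5273; ω₁ = Δθ/dt₁ = 3.0547
distance = √((2−-4)² + (0.5−-5)²) = 8.1394; v₂ = distance/dt₂ = 3.2558

ω₁ = 3.0547, v₂ = 3.2558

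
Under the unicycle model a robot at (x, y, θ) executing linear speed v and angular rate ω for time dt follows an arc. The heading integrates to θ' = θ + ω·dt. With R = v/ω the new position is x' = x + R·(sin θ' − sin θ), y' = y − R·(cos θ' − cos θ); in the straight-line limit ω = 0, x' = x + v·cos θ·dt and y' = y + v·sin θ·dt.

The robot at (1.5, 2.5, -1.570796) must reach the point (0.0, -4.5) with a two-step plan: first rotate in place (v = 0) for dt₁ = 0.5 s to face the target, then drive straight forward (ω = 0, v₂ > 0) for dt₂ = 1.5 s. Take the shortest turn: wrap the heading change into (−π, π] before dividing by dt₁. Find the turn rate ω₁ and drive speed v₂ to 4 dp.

ω₁ = -0.4222, v₂ = 4.7726

heading to target = atan2(-4.5−2.5, 0−1.5) = -1.7819
Δθ = wrap(-1.7819 − -1.5708) = -0.2111; ω₁ = Δθ/dt₁ = -0.4222
distance = √((0−1.5)² + (-4.5−2.5)²) = 7.1589; v₂ = distance/dt₂ = 4.7726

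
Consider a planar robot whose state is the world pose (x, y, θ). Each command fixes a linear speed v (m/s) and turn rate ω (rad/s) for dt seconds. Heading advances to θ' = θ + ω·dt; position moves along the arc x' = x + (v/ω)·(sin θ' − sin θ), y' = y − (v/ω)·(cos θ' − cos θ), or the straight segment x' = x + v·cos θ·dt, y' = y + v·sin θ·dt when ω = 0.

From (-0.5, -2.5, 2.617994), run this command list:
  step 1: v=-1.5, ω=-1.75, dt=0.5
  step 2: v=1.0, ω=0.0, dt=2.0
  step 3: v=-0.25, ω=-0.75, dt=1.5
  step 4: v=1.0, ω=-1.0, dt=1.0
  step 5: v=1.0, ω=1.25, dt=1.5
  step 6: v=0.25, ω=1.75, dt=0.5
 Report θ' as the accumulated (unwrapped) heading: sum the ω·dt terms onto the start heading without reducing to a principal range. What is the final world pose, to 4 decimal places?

(1.4433, -0.5475, 2.3680)

step 1: θ'=1.7430 (R=0.8571) → pose (-0.0841, -3.0954, 1.7430)
step 2: θ'=1.7430 (straight) → pose (-0.4268, -1.1250, 1.7430)
step 3: θ'=0.6180 (R=0.3333) → pose (-0.5621, -1.4538, 0.6180)
step 4: θ'=-0.3820 (R=-1.0000) → pose (0.3901, -1.3409, -0.3820)
step 5: θ'=1.4930 (R=0.8000) → pose (1.4859, -0.6608, 1.4930)
step 6: θ'=2.3680 (R=0.1429) → pose (1.4433, -0.5475, 2.3680)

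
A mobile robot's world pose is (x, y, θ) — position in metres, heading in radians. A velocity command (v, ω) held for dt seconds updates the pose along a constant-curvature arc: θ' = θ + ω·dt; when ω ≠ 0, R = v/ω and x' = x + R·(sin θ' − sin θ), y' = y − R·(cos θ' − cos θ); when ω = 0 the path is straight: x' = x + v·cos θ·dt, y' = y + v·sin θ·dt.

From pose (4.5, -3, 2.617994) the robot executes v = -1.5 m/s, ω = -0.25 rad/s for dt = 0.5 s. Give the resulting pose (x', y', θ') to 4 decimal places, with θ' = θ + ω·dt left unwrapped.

(5.1244, -3.4146, 2.4930)

θ' = 2.6180 + -0.25·0.5 = 2.4930
R = v/ω = -1.5/-0.25 = 6.0000
x' = 4.5 + 6.0000·(sin 2.4930 − sin 2.6180) = 5.1244
y' = -3 − 6.0000·(cos 2.4930 − cos 2.6180) = -3.4146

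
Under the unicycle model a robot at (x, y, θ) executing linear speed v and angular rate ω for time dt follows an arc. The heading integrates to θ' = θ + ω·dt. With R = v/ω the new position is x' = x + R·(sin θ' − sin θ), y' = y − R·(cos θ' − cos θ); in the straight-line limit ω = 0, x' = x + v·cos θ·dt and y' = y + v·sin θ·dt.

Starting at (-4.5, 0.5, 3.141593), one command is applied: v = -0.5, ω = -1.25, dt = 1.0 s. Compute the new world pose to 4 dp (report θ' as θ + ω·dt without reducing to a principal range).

(-4.1204, 0.2261, 1.8916)

θ' = 3.1416 + -1.25·1.0 = 1.8916
R = v/ω = -0.5/-1.25 = 0.4000
x' = -4.5 + 0.4000·(sin 1.8916 − sin 3.1416) = -4.1204
y' = 0.5 − 0.4000·(cos 1.8916 − cos 3.1416) = 0.2261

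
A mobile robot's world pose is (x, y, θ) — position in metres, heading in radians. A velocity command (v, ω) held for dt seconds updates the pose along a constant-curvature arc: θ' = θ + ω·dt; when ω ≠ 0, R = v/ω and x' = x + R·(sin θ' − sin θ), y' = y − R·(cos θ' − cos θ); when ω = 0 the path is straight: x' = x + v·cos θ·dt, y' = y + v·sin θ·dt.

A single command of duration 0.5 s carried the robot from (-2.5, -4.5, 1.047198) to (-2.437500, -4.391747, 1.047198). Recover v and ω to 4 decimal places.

v = 0.2500, ω = 0.0000

Δθ = 1.047198 − 1.047198 = 0.000000
ω = Δθ/dt = 0.000000/0.5 = 0.0000
ω = 0 → v = (Δx·cos θ + Δy·sin θ)/dt = 0.2500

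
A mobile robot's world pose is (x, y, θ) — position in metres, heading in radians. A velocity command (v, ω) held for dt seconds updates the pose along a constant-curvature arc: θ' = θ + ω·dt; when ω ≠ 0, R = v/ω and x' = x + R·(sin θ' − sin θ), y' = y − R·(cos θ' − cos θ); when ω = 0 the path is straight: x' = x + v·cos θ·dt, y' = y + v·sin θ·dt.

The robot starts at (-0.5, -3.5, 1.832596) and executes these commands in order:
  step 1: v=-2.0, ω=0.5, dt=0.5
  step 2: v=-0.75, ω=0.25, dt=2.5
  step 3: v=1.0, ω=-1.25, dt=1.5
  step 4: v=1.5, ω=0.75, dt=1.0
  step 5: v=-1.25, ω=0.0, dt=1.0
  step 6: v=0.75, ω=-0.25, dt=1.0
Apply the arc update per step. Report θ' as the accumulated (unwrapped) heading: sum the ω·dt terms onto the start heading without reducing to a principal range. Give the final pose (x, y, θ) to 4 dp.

(1.5947, -3.5493, 1.3326)

step 1: θ'=2.0826 (R=-4.0000) → pose (-0.1238, -4.4237, 2.0826)
step 2: θ'=2.7076 (R=-3.0000) → pose (1.2303, -5.6763, 2.7076)
step 3: θ'=0.8326 (R=-0.8000) → pose (0.9750, -4.4121, 0.8326)
step 4: θ'=1.5826 (R=2.0000) → pose (1.4955, -3.0426, 1.5826)
step 5: θ'=1.5826 (straight) → pose (1.5102, -4.2925, 1.5826)
step 6: θ'=1.3326 (R=-3.0000) → pose (1.5947, -3.5493, 1.3326)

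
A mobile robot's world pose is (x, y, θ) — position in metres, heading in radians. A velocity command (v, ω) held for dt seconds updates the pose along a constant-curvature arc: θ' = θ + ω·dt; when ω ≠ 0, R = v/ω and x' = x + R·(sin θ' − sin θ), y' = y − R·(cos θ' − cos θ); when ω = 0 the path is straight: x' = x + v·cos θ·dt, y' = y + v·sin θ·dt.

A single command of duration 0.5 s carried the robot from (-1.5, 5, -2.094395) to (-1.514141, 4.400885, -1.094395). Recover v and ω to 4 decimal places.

Δθ = -1.094395 − -2.094395 = 1.000000
ω = Δθ/dt = 1.000000/0.5 = 2.0000
R = −Δy/(cos θ' − cos θ) = 0.6250
v = R·ω = 0.6250·2.0000 = 1.2500

v = 1.2500, ω = 2.0000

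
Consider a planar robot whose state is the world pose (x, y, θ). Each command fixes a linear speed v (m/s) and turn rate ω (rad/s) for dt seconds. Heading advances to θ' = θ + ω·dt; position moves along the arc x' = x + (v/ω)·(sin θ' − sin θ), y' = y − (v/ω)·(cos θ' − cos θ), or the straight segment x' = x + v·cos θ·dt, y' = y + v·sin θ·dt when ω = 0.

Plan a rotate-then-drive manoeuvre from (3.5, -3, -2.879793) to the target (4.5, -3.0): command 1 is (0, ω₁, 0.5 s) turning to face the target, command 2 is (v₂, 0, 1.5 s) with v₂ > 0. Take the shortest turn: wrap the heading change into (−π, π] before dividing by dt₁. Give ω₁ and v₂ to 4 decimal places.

ω₁ = 5.7596, v₂ = 0.6667

heading to target = atan2(-3−-3, 4.5−3.5) = 0.0000
Δθ = wrap(0.0000 − -2.8798) = 2.8798; ω₁ = Δθ/dt₁ = 5.7596
distance = √((4.5−3.5)² + (-3−-3)²) = 1.0000; v₂ = distance/dt₂ = 0.6667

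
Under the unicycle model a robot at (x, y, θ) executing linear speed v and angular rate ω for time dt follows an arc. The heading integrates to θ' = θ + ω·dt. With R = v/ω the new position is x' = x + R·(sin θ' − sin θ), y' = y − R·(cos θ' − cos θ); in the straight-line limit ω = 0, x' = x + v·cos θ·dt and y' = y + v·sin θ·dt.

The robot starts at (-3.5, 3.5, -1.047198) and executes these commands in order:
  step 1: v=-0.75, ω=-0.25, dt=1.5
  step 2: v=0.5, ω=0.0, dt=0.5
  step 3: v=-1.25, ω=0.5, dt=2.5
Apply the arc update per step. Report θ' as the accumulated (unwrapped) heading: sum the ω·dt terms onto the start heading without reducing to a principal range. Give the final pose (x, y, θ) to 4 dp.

step 1: θ'=-1.4222 (R=3.0000) → pose (-3.8689, 4.5558, -1.4222)
step 2: θ'=-1.4222 (straight) → pose (-3.8318, 4.3086, -1.4222)
step 3: θ'=-0.1722 (R=-2.5000) → pose (-5.8759, 6.4015, -0.1722)

(-5.8759, 6.4015, -0.1722)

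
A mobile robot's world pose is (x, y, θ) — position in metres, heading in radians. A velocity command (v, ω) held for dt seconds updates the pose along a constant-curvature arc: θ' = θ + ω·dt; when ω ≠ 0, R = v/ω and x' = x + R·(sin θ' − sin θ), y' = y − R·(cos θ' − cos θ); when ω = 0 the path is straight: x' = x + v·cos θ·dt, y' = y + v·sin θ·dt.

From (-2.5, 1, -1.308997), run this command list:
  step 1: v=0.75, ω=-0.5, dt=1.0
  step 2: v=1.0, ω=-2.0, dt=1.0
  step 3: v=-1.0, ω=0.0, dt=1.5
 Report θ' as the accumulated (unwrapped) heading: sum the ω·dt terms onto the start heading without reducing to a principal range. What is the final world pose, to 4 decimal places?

step 1: θ'=-1.8090 (R=-1.5000) → pose (-2.4912, 0.2578, -1.8090)
step 2: θ'=-3.8090 (R=-0.5000) → pose (-3.2866, -0.0169, -3.8090)
step 3: θ'=-3.8090 (straight) → pose (-2.1085, -0.9453, -3.8090)

(-2.1085, -0.9453, -3.8090)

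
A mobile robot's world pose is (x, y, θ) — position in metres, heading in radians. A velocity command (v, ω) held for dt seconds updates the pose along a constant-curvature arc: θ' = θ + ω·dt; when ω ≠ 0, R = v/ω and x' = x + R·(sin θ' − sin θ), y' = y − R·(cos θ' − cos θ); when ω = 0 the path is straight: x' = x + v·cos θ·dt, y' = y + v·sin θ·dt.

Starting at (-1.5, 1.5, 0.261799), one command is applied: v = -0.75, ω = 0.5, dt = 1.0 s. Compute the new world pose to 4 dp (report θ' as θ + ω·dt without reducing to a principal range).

θ' = 0.2618 + 0.5·1.0 = 0.7618
R = v/ω = -0.75/0.5 = -1.5000
x' = -1.5 + -1.5000·(sin 0.7618 − sin 0.2618) = -2.1471
y' = 1.5 − -1.5000·(cos 0.7618 − cos 0.2618) = 1.1365

(-2.1471, 1.1365, 0.7618)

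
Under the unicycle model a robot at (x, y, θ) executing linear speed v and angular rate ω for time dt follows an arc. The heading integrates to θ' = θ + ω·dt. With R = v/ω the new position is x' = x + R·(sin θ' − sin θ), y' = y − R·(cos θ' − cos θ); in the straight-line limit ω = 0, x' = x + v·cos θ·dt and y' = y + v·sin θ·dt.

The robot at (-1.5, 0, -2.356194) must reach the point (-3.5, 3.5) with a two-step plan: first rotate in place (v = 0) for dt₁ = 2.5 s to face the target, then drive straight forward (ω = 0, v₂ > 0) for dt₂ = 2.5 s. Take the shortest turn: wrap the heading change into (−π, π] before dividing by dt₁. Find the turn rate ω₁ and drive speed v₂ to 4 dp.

heading to target = atan2(3.5−0, -3.5−-1.5) = 2.0899
Δθ = wrap(2.0899 − -2.3562) = -1.8370; ω₁ = Δθ/dt₁ = -0.7348
distance = √((-3.5−-1.5)² + (3.5−0)²) = 4.0311; v₂ = distance/dt₂ = 1.6125

ω₁ = -0.7348, v₂ = 1.6125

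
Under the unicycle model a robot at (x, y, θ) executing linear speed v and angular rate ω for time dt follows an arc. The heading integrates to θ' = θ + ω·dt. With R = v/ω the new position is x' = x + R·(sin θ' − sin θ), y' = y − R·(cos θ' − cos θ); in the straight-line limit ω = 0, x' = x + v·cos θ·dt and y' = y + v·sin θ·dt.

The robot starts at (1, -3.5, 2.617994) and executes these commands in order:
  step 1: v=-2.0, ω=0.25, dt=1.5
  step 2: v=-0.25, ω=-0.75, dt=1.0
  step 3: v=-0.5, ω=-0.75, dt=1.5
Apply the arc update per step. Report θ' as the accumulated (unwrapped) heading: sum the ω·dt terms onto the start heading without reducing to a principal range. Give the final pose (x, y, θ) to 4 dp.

(4.1049, -5.3125, 1.1180)

step 1: θ'=2.9930 (R=-8.0000) → pose (3.8156, -4.4836, 2.9930)
step 2: θ'=2.2430 (R=0.3333) → pose (4.0270, -4.6057, 2.2430)
step 3: θ'=1.1180 (R=0.6667) → pose (4.1049, -5.3125, 1.1180)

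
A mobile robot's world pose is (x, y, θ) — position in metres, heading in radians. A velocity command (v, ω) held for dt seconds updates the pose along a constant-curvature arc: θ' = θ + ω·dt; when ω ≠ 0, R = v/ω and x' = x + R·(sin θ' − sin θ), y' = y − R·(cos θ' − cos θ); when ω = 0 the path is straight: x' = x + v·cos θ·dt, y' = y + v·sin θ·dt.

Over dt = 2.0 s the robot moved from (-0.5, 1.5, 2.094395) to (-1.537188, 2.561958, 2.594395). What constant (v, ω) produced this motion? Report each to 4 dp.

Δθ = 2.594395 − 2.094395 = 0.500000
ω = Δθ/dt = 0.500000/2.0 = 0.2500
R = −Δy/(cos θ' − cos θ) = 3.0000
v = R·ω = 3.0000·0.2500 = 0.7500

v = 0.7500, ω = 0.2500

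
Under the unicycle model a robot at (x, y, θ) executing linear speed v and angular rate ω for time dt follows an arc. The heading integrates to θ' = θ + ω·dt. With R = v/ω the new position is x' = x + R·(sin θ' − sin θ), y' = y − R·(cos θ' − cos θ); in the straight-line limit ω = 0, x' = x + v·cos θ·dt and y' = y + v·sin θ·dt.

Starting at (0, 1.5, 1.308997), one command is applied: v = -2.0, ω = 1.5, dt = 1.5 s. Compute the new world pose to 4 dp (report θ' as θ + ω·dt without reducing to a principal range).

θ' = 1.3090 + 1.5·1.5 = 3.5590
R = v/ω = -2.0/1.5 = -1.3333
x' = 0 + -1.3333·(sin 3.5590 − sin 1.3090) = 1.8284
y' = 1.5 − -1.3333·(cos 3.5590 − cos 1.3090) = -0.0640

(1.8284, -0.0640, 3.5590)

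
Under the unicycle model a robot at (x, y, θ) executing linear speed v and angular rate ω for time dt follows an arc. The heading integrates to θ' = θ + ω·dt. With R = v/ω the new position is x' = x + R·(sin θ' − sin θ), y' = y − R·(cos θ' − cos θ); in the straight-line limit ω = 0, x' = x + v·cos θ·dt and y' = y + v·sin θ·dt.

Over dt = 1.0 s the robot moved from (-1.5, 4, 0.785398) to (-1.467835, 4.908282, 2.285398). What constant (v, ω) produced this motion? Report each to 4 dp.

v = 1.0000, ω = 1.5000

Δθ = 2.285398 − 0.785398 = 1.500000
ω = Δθ/dt = 1.500000/1.0 = 1.5000
R = −Δy/(cos θ' − cos θ) = 0.6667
v = R·ω = 0.6667·1.5000 = 1.0000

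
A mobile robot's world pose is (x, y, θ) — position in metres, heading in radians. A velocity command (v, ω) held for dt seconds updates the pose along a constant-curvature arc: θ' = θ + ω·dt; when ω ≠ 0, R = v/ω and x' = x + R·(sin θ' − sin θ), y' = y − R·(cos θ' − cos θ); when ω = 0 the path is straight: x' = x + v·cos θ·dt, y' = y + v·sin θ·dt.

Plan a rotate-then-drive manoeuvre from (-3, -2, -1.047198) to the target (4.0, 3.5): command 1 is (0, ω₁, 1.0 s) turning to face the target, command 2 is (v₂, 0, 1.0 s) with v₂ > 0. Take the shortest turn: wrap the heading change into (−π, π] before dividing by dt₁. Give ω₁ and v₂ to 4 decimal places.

heading to target = atan2(3.5−-2, 4−-3) = 0.6660
Δθ = wrap(0.6660 − -1.0472) = 1.7132; ω₁ = Δθ/dt₁ = 1.7132
distance = √((4−-3)² + (3.5−-2)²) = 8.9022; v₂ = distance/dt₂ = 8.9022

ω₁ = 1.7132, v₂ = 8.9022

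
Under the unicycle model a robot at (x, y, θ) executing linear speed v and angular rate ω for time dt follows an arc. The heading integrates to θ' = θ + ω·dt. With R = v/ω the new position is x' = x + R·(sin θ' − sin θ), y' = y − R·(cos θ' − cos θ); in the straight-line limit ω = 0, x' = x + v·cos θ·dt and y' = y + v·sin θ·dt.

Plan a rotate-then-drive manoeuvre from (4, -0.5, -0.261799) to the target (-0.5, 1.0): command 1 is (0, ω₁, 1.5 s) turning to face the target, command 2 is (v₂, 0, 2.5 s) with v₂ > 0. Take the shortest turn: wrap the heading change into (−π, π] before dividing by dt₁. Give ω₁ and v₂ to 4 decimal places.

heading to target = atan2(1−-0.5, -0.5−4) = 2.8198
Δθ = wrap(2.8198 − -0.2618) = 3.0816; ω₁ = Δθ/dt₁ = 2.0544
distance = √((-0.5−4)² + (1−-0.5)²) = 4.7434; v₂ = distance/dt₂ = 1.8974

ω₁ = 2.0544, v₂ = 1.8974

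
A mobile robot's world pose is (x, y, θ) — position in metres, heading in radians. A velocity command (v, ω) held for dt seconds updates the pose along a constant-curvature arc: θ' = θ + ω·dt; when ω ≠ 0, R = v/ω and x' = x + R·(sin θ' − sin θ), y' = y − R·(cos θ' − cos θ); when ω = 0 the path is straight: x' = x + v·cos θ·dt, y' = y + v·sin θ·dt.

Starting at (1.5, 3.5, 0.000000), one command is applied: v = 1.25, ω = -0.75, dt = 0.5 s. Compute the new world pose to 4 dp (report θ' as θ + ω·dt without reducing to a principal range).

(2.1105, 3.3842, -0.3750)

θ' = 0.0000 + -0.75·0.5 = -0.3750
R = v/ω = 1.25/-0.75 = -1.6667
x' = 1.5 + -1.6667·(sin -0.3750 − sin 0.0000) = 2.1105
y' = 3.5 − -1.6667·(cos -0.3750 − cos 0.0000) = 3.3842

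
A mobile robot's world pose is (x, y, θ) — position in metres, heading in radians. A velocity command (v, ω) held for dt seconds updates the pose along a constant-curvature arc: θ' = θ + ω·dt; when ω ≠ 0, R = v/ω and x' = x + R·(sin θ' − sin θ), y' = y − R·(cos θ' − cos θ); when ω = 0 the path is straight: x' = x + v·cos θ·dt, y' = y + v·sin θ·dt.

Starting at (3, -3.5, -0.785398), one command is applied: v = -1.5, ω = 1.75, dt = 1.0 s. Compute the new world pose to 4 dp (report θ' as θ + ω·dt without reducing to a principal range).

θ' = -0.7854 + 1.75·1.0 = 0.9646
R = v/ω = -1.5/1.75 = -0.8571
x' = 3 + -0.8571·(sin 0.9646 − sin -0.7854) = 1.6895
y' = -3.5 − -0.8571·(cos 0.9646 − cos -0.7854) = -3.6177

(1.6895, -3.6177, 0.9646)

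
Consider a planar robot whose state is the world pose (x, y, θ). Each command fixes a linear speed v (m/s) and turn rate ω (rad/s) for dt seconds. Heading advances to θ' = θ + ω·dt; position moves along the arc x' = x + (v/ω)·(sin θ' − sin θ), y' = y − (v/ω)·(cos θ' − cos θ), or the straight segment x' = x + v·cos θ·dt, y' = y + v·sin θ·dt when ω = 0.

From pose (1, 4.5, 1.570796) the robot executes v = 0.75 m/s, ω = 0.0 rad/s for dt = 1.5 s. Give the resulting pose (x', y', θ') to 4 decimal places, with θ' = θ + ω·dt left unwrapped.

(1.0000, 5.6250, 1.5708)

θ' = 1.5708 + 0.0·1.5 = 1.5708
ω = 0 → straight: x' = 1 + 0.75·cos(1.5708)·1.5 = 1.0000
y' = 4.5 + 0.75·sin(1.5708)·1.5 = 5.6250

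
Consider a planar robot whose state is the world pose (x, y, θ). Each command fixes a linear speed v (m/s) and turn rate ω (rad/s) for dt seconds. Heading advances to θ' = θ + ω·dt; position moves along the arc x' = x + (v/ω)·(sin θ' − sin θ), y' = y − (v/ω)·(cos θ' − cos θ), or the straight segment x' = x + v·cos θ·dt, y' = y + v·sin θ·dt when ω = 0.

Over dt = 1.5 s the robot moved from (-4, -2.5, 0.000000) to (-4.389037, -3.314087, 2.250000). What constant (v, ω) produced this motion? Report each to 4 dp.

Δθ = 2.250000 − 0.000000 = 2.250000
ω = Δθ/dt = 2.250000/1.5 = 1.5000
R = −Δy/(cos θ' − cos θ) = -0.5000
v = R·ω = -0.5000·1.5000 = -0.7500

v = -0.7500, ω = 1.5000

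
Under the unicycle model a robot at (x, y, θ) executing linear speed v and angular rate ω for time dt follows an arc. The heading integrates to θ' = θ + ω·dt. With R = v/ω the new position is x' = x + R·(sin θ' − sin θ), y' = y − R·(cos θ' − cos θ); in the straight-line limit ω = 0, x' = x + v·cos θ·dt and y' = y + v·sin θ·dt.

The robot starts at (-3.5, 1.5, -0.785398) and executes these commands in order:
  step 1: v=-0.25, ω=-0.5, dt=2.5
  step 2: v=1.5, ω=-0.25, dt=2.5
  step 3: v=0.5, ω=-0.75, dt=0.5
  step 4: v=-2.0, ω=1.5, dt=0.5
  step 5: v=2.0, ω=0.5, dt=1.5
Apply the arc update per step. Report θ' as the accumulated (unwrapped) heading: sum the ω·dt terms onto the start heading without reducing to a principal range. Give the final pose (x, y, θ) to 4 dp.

step 1: θ'=-2.0354 (R=0.5000) → pose (-3.5934, 2.0776, -2.0354)
step 2: θ'=-2.6604 (R=-6.0000) → pose (-6.1804, -0.5527, -2.6604)
step 3: θ'=-3.0354 (R=-0.6667) → pose (-6.4183, -0.6246, -3.0354)
step 4: θ'=-2.2854 (R=-1.3333) → pose (-5.5525, -0.1726, -2.2854)
step 5: θ'=-1.5354 (R=4.0000) → pose (-6.5286, -2.9354, -1.5354)

(-6.5286, -2.9354, -1.5354)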